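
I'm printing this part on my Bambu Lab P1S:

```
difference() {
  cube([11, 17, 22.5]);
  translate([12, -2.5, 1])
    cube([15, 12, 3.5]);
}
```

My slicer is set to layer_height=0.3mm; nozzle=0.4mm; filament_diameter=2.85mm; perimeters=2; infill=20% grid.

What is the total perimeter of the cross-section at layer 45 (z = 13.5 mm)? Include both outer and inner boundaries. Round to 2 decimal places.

56.00 mm

At z = 13.5 mm: the cube (footprint 11×17) is included at this height (perimeter 56.00 mm); the cube at (12, -2.5) is not intersected at this z (z outside [1, 4.5]); After the difference (first − rest): none of the subtracted shapes is present at this height, so the 11×17 cube is unchanged — boundary = 56.00 mm. Overall, the cross-section is a single solid region. Total boundary length (outer) = 56.00 mm.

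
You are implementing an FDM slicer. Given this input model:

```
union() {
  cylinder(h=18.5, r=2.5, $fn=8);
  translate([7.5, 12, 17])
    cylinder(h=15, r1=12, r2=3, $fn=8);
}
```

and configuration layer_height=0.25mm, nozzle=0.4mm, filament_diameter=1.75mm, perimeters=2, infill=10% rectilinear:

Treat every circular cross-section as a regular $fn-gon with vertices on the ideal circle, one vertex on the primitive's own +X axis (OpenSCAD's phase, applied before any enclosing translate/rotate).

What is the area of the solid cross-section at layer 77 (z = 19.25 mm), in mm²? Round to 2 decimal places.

320.81 mm²

At z = 19.25 mm: the cylinder is not intersected at this z (z outside [0, 18.5]); the cone at (7.5, 12) contributes a regular 8-gon of circumradius 10.650 (interpolated between r1=12 and r2=3 at t=0.150) (area = (8/2)·10.650²·sin(360°/8) = 320.81 mm²); Merging all regions: only the cone at (7.5, 12) is present, so the union is just that shape — area = 320.81 mm². Overall, the cross-section is a single solid region. Net area = 320.81 mm².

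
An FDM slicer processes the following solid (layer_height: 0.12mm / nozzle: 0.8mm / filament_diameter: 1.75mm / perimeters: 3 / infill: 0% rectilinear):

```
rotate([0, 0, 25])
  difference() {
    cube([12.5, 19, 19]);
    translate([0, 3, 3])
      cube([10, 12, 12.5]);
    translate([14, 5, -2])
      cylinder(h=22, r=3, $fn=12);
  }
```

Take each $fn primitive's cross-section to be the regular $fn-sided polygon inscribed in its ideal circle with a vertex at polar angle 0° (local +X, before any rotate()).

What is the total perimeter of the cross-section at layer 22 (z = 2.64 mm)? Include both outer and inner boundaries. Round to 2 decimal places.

At z = 2.64 mm: the cube is present — its section is the full 12.5×19 rectangle (perimeter 63.00 mm); the cube at (0, 3) is not intersected at this z (z outside [3, 15.5]); the r=3 cylinder at (14, 5) gives a regular 12-gon of circumradius 3 (constant along its height) (perimeter = 2·12·3.000·sin(180°/12) = 18.63 mm); Subtracting the remaining from the first: starting from the 12.5×19 cube, the r=3 cylinder at (14, 5) partially overlaps it — only the 5.10 mm² overlap (of its 27.00 mm²) is removed, clipping the outline — boundary = 64.02 mm; (whole slice rotated 25° about Z — lengths, areas and connectivity unchanged). Overall, the cross-section is a single solid region. Total boundary length (outer) = 64.02 mm.

64.02 mm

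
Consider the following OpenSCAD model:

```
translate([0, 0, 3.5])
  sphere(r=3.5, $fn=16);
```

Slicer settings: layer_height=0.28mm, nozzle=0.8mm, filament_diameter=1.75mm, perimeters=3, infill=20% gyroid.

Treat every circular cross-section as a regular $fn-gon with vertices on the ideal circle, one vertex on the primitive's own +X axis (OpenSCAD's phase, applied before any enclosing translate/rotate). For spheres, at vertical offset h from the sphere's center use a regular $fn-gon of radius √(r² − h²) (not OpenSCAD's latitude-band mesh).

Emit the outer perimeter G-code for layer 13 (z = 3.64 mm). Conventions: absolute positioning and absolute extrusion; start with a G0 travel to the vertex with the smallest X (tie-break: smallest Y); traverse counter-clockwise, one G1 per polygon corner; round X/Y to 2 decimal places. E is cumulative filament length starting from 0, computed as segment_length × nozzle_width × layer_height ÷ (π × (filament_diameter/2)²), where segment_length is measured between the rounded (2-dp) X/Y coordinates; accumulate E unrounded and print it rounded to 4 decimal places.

G0 X-3.50 Y0.00 Z3.64
G1 X-3.23 Y-1.34 E0.1273
G1 X-2.47 Y-2.47 E0.2541
G1 X-1.34 Y-3.23 E0.3809
G1 X0.00 Y-3.50 E0.5082
G1 X1.34 Y-3.23 E0.6355
G1 X2.47 Y-2.47 E0.7624
G1 X3.23 Y-1.34 E0.8892
G1 X3.50 Y0.00 E1.0165
G1 X3.23 Y1.34 E1.1438
G1 X2.47 Y2.47 E1.2706
G1 X1.34 Y3.23 E1.3974
G1 X0.00 Y3.50 E1.5247
G1 X-1.34 Y3.23 E1.6520
G1 X-2.47 Y2.47 E1.7789
G1 X-3.23 Y1.34 E1.9057
G1 X-3.50 Y0.00 E2.0330

At z = 3.64 mm: the sphere: section is a regular 16-gon, circumradius = √(r²−h²) = √(3.5²−0.14²) = 3.497. The outline is a single polygon with 16 vertices. Extrusion per mm of travel: 0.8 × 0.28 / (π × 0.875²) = 0.093128. Accumulating E over each segment gives final E = 2.0330.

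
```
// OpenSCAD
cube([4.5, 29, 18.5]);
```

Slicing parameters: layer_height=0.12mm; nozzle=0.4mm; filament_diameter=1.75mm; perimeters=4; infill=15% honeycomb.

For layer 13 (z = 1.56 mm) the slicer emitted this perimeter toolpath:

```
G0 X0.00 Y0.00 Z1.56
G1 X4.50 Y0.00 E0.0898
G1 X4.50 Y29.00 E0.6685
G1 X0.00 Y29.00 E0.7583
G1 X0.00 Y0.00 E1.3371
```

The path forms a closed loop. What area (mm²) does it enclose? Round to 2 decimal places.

130.50 mm²

Apply the shoelace formula to the sequence of (X, Y) vertices; enclosed area = 130.50 mm².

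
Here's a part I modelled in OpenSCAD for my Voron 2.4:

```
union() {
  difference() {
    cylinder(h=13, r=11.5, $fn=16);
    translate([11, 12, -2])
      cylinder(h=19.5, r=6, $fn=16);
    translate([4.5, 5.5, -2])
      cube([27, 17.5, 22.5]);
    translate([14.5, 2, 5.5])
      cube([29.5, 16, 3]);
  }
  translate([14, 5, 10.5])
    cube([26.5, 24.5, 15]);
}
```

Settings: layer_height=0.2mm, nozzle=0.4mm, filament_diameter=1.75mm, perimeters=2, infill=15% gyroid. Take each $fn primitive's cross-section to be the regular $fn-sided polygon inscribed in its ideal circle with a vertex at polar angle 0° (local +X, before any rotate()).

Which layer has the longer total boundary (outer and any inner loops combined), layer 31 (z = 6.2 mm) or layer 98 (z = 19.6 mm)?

Layer 31 (z = 6.2): the cylinder: section is a regular 16-gon, circumradius r=11.5 (perimeter = 2·16·11.500·sin(180°/16) = 71.79 mm); the r=6 cylinder at (11, 12) contributes a regular 16-gon of circumradius 6 (perimeter = 2·16·6.000·sin(180°/16) = 37.46 mm); the cube at (4.5, 5.5) (footprint 27×17.5) is included at this height (perimeter 89.00 mm); the 29.5×16 cube at (14.5, 2) contributes its full rectangle (perimeter 91.00 mm); After the difference (first − rest): starting from the r=11.5 cylinder, the r=6 cylinder at (11, 12) partially overlaps it — only the 3.62 mm² overlap (of its 110.21 mm²) is removed, clipping the outline; the 27×17.5 cube at (4.5, 5.5) partially overlaps it — only the 12.65 mm² overlap (of its 472.50 mm²) is removed, clipping the outline; the 29.5×16 cube at (14.5, 2) misses the remaining region (no effect) — boundary = 74.71 mm; the cube at (14, 5) is not intersected at this z (z outside [10.5, 25.5]); Combining (union): only the result so far is present, so the union is just that shape — boundary = 74.71 mm. So its perimeter = 74.71 mm. Layer 98 (z = 19.6): the cylinder does not reach this height (z outside [0, 13]); the cylinder at (11, 12) is not intersected at this z (z outside [-2, 17.5]); the 27×17.5 cube at (4.5, 5.5) contributes its full rectangle (perimeter 89.00 mm); the cube at (14.5, 2) is not intersected at this z (z outside [5.5, 8.5]); Subtracting the remaining from the first: the first operand is absent here, so nothing remains; the 26.5×24.5 cube at (14, 5) contributes its full rectangle (perimeter 102.00 mm); Merging all regions: only the 26.5×24.5 cube at (14, 5) is present, so the union is just that shape — boundary = 102.00 mm. So its perimeter = 102.00 mm. Layer 98 is larger (102.00 vs 74.71 mm).

layer 98 (z = 19.6 mm)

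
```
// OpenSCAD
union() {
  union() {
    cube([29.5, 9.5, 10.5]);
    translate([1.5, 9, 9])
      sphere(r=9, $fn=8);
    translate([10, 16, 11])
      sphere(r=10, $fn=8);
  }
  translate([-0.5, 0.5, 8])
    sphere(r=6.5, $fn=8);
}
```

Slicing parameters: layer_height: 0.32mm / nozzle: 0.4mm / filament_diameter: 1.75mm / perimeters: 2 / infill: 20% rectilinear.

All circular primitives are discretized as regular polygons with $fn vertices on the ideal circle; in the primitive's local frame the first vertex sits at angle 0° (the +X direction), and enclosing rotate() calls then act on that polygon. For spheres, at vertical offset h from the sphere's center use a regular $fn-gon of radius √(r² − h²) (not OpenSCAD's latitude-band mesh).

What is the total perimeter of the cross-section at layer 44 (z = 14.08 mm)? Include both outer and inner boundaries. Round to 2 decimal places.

At z = 14.08 mm: the cube does not reach this height (z outside [0, 10.5]); the r=9 sphere at (1.5, 9) slices to a regular 8-gon of circumradius 7.429 (√(r²−h²) with h=5.08 from center) (perimeter = 2·8·7.429·sin(180°/8) = 45.49 mm); the r=10 sphere at (10, 16) slices to a regular 8-gon of circumradius 9.514 (√(r²−h²) with h=3.08 from center) (perimeter = 2·8·9.514·sin(180°/8) = 58.25 mm); Combining (union): the regions partially overlap (shared area 40.54 mm²), so the edge portions inside another operand are dropped and the merged outline is re-measured after clipping — boundary = 76.74 mm; the r=6.5 sphere at (-0.5, 0.5) contributes a regular 8-gon of circumradius √(6.5²−6.08²) = 2.299 (perimeter = 2·8·2.299·sin(180°/8) = 14.07 mm); Taking the union: the regions partially overlap (shared area 0.79 mm²), so the edge portions inside another operand are dropped and the merged outline is re-measured after clipping — boundary = 85.51 mm. Overall, the cross-section is a single solid region. Total boundary length (outer) = 85.51 mm.

85.51 mm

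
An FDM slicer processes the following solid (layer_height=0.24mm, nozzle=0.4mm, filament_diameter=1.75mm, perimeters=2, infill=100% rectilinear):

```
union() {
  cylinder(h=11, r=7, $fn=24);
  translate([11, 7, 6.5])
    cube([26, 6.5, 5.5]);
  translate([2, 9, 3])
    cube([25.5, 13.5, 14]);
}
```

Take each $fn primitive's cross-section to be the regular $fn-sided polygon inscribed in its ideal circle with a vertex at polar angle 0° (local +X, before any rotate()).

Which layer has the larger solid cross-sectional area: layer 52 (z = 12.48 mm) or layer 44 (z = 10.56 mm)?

Layer 52 (z = 12.48): the cylinder is not intersected at this z (z outside [0, 11]); the cube at (11, 7) is absent (z outside [6.5, 12]); the 25.5×13.5 cube at (2, 9) contributes its full rectangle (area 344.25 mm²); Combining (union): only the 25.5×13.5 cube at (2, 9) is present, so the union is just that shape — area = 344.25 mm². So its area = 344.25 mm². Layer 44 (z = 10.56): the r=7 cylinder gives a regular 24-gon of circumradius 7 (constant along its height) (area = (24/2)·7.000²·sin(360°/24) = 152.19 mm²); the cube at (11, 7) (footprint 26×6.5) is included at this height (area 169.00 mm²); the cube at (2, 9) is present — its section is the full 25.5×13.5 rectangle (area 344.25 mm²); Merging all regions: the regions partially overlap — summed areas 665.44 mm² minus the doubly-counted overlap 74.25 mm² gives 591.19 mm² — area = 591.19 mm². So its area = 591.19 mm². Layer 44 is larger (591.19 vs 344.25 mm²).

layer 44 (z = 10.56 mm)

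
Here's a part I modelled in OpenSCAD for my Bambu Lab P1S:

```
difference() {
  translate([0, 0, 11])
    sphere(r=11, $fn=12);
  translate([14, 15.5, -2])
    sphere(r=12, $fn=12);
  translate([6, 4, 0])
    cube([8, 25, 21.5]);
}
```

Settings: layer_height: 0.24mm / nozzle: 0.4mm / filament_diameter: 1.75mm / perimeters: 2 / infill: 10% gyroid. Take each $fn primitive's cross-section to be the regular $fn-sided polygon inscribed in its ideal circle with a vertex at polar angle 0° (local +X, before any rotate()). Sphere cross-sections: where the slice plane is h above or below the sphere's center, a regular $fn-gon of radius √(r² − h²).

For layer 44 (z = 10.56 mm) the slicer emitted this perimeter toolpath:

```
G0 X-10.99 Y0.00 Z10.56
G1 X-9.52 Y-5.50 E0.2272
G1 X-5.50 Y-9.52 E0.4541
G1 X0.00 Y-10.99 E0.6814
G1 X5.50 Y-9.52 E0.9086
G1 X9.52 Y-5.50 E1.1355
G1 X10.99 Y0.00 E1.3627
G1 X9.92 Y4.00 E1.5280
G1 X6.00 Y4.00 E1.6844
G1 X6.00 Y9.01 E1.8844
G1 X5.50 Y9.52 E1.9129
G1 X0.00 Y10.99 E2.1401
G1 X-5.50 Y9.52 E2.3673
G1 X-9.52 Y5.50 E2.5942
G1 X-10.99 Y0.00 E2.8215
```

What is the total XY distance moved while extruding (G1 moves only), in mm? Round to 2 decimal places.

Sum the Euclidean lengths of each G1 segment: total = 70.69 mm.

70.69 mm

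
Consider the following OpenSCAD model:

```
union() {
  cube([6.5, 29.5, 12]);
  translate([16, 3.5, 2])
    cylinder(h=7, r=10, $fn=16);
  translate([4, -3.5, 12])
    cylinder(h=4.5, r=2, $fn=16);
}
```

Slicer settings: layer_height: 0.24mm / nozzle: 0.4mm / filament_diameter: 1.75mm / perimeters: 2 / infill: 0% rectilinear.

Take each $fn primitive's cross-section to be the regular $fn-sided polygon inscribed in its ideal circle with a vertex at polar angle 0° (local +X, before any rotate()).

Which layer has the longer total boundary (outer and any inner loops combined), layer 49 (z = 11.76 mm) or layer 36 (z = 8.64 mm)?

layer 36 (z = 8.64 mm)

Layer 49 (z = 11.76): the cube (footprint 6.5×29.5) is included at this height (perimeter 72.00 mm); the cylinder at (16, 3.5) is not intersected at this z (z outside [2, 9]); the cylinder at (4, -3.5) is absent (z outside [12, 16.5]); Combining (union): only the 6.5×29.5 cube is present, so the union is just that shape — boundary = 72.00 mm. So its perimeter = 72.00 mm. Layer 36 (z = 8.64): the cube (footprint 6.5×29.5) is included at this height (perimeter 72.00 mm); the r=10 cylinder at (16, 3.5) contributes a regular 16-gon of circumradius 10 (perimeter = 2·16·10.000·sin(180°/16) = 62.43 mm); the cylinder at (4, -3.5) is not intersected at this z (z outside [12, 16.5]); Merging all regions: the regions partially overlap (shared area 1.26 mm²), so the edge portions inside another operand are dropped and the merged outline is re-measured after clipping — boundary = 124.28 mm. So its perimeter = 124.28 mm. Layer 36 is larger (124.28 vs 72.00 mm).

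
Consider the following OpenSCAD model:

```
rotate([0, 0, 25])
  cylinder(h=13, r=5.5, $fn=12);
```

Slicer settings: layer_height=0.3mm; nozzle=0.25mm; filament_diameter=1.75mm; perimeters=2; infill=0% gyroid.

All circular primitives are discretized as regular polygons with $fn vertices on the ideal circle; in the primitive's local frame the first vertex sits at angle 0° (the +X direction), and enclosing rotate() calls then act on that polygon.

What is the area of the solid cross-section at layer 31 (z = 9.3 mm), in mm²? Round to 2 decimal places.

90.75 mm²

At z = 9.3 mm: the r=5.5 cylinder contributes a regular 12-gon of circumradius 5.5 (area = (12/2)·5.500²·sin(360°/12) = 90.75 mm²); (rotated 25° about Z; rotation is an isometry so areas/perimeters/island counts are preserved). Overall, the cross-section is a single solid region. Net area = 90.75 mm².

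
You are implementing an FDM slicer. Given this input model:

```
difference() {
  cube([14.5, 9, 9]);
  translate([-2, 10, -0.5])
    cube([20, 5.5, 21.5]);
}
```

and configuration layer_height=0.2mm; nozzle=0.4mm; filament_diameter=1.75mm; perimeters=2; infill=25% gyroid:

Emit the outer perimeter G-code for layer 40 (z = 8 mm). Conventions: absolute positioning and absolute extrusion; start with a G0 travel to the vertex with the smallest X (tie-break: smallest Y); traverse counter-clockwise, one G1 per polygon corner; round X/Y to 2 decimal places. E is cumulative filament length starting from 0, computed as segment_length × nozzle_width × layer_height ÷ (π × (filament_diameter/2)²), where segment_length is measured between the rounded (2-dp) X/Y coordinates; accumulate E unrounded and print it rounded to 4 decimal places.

G0 X0.00 Y0.00 Z8.00
G1 X14.50 Y0.00 E0.4823
G1 X14.50 Y9.00 E0.7816
G1 X0.00 Y9.00 E1.2639
G1 X0.00 Y0.00 E1.5632

At z = 8 mm: the cube (footprint 14.5×9) is included at this height; the cube at (-2, 10) is present — its section is the full 20×5.5 rectangle; Subtracting the remaining from the first: starting from the 14.5×9 cube, the 20×5.5 cube at (-2, 10) misses the remaining region (no effect) — 1 connected region. The outline is a single polygon with 4 vertices. Extrusion per mm of travel: 0.4 × 0.2 / (π × 0.875²) = 0.033260. Accumulating E over each segment gives final E = 1.5632.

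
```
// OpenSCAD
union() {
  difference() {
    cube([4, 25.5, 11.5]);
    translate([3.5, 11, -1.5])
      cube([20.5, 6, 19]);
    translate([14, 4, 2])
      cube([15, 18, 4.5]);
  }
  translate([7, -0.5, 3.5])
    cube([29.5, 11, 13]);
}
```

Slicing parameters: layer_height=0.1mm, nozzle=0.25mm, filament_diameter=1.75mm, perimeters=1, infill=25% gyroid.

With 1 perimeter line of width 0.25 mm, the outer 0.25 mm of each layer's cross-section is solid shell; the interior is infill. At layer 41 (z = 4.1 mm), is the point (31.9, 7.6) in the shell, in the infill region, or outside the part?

At z = 4.1 mm: the cube (footprint 4×25.5) is included at this height; the cube at (3.5, 11) (footprint 20.5×6) is included at this height; the cube at (14, 4) is present — its section is the full 15×18 rectangle; After the difference (first − rest): starting from the 4×25.5 cube, the 20.5×6 cube at (3.5, 11) partially overlaps it — only the 3.00 mm² overlap (of its 123.00 mm²) is removed, clipping the outline; the 15×18 cube at (14, 4) misses the remaining region (no effect) — 1 connected region; the cube at (7, -0.5) is present — its section is the full 29.5×11 rectangle; Combining (union): the 2 present regions are separate (no shared area or edge), so areas and boundary lengths simply add and each stays a separate island — 2 connected regions. Overall, the cross-section has 2 separate islands. The nearest boundary edge runs (7.00, 10.50)→(36.50, 10.50); distance from the point to it = 2.90 mm. (Shell/infill is judged within the island containing the point — the largest one.) The point is inside the cross-section and 2.90 mm from the nearest boundary — more than the 0.25 mm shell width (1 × 0.25), so it's in the infill interior.

infill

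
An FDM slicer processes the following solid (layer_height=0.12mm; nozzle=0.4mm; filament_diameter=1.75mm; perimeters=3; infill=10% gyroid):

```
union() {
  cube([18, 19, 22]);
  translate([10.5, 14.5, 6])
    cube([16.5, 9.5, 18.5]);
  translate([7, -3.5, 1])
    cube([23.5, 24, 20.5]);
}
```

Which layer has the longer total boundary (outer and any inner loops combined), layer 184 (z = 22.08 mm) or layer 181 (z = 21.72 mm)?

layer 181 (z = 21.72 mm)

Layer 184 (z = 22.08): the cube is not intersected at this z (z outside [0, 22]); the cube at (10.5, 14.5) (footprint 16.5×9.5) is included at this height (perimeter 52.00 mm); the cube at (7, -3.5) does not reach this height (z outside [1, 21.5]); Combining (union): only the 16.5×9.5 cube at (10.5, 14.5) is present, so the union is just that shape — boundary = 52.00 mm. So its perimeter = 52.00 mm. Layer 181 (z = 21.72): the 18×19 cube contributes its full rectangle (perimeter 74.00 mm); the cube at (10.5, 14.5) is present — its section is the full 16.5×9.5 rectangle (perimeter 52.00 mm); the cube at (7, -3.5) is not intersected at this z (z outside [1, 21.5]); Taking the union: the regions partially overlap (shared area 33.75 mm²), so the edge portions inside another operand are dropped and the merged outline is re-measured after clipping — boundary = 102.00 mm. So its perimeter = 102.00 mm. Layer 181 is larger (102.00 vs 52.00 mm).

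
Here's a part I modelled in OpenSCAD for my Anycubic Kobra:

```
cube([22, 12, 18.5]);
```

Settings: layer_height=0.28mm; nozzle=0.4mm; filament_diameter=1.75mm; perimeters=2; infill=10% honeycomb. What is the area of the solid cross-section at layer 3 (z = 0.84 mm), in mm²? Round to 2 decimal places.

At z = 0.84 mm: the cube (footprint 22×12) is included at this height (area 264.00 mm²). Overall, the cross-section is a single solid region. Net area = 264.00 mm².

264.00 mm²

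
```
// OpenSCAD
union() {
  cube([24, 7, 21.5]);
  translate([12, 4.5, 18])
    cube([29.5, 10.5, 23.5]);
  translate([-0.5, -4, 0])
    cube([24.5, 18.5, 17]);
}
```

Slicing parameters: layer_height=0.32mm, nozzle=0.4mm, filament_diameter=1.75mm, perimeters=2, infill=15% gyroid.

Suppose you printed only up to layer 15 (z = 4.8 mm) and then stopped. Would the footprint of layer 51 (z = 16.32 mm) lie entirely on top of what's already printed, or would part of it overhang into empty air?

Compare the two slices. At z = 4.8: the cube is present — its section is the full 24×7 rectangle (area 168.00 mm²); the cube at (12, 4.5) does not reach this height (z outside [18, 41.5]); the cube at (-0.5, -4) (footprint 24.5×18.5) is included at this height (area 453.25 mm²); Combining (union): the 24×7 cube lies entirely inside the 24.5×18.5 cube at (-0.5, -4), so the union is just the 24.5×18.5 cube at (-0.5, -4) — area = 453.25 mm². At z = 16.32: the 24×7 cube contributes its full rectangle (area 168.00 mm²); the cube at (12, 4.5) is not intersected at this z (z outside [18, 41.5]); the cube at (-0.5, -4) is present — its section is the full 24.5×18.5 rectangle (area 453.25 mm²); Merging all regions: the 24×7 cube lies entirely inside the 24.5×18.5 cube at (-0.5, -4), so the union is just the 24.5×18.5 cube at (-0.5, -4) — area = 453.25 mm². Checking containment: the cross-section at z = 16.32 is a subset of the cross-section at z = 4.8.

entirely on top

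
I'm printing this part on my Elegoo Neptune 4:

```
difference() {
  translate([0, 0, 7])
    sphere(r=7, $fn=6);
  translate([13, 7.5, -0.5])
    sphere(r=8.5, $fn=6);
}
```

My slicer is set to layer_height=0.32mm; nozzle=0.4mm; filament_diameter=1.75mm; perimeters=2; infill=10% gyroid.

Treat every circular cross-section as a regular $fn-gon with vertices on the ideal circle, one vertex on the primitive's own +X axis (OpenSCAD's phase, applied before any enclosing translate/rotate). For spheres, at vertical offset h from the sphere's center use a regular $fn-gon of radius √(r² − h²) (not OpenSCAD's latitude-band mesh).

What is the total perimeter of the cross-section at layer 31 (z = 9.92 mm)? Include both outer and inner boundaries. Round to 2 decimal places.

38.17 mm

At z = 9.92 mm: the sphere: section is a regular 6-gon, circumradius = √(r²−h²) = √(7²−2.92²) = 6.362 (perimeter = 2·6·6.362·sin(180°/6) = 38.17 mm); the sphere at (13, 7.5) does not reach this height (|z−center|=10.420 > r=8.5); Taking the first minus the rest: none of the subtracted shapes is present at this height, so the r=7 sphere is unchanged — boundary = 38.17 mm. Overall, the cross-section is a single solid region. Total boundary length (outer) = 38.17 mm.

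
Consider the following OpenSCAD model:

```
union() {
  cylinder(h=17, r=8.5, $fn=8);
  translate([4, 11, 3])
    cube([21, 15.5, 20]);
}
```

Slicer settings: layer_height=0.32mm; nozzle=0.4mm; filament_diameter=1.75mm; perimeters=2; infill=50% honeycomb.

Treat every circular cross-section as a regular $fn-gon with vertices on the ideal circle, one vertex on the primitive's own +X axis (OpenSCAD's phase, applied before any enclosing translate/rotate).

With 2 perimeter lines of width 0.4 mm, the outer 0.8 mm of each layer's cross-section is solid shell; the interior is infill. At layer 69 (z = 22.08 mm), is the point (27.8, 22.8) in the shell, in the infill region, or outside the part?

At z = 22.08 mm: the cylinder is not intersected at this z (z outside [0, 17]); the cube at (4, 11) is present — its section is the full 21×15.5 rectangle; Combining (union): only the 21×15.5 cube at (4, 11) is present, so the union is just that shape — 1 connected region. Overall, the cross-section is a single solid region. The nearest boundary edge runs (25.00, 11.00)→(25.00, 26.50); distance from the point to it = 2.80 mm. The point is not inside any of the regions above, so it lies outside the cross-section (2.80 mm from the nearest boundary).

outside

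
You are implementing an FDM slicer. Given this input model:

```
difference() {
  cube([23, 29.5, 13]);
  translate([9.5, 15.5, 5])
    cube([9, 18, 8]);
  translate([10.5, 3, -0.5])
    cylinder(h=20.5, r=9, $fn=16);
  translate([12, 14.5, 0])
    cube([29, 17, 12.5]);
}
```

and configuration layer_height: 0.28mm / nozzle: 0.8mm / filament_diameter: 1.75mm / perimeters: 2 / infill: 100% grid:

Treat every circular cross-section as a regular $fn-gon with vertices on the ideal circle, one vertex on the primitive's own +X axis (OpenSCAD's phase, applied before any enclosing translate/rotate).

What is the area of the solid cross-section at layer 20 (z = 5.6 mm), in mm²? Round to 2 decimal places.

At z = 5.6 mm: the 23×29.5 cube contributes its full rectangle (area 678.50 mm²); the 9×18 cube at (9.5, 15.5) contributes its full rectangle (area 162.00 mm²); the r=9 cylinder at (10.5, 3) contributes a regular 16-gon of circumradius 9 (area = (16/2)·9.000²·sin(360°/16) = 247.98 mm²); the cube at (12, 14.5) (footprint 29×17) is included at this height (area 493.00 mm²); Taking the first minus the rest: starting from the 23×29.5 cube (678.50 mm²), the 9×18 cube at (9.5, 15.5) partially overlaps it — only the 126.00 mm² overlap (of its 162.00 mm²) is removed, clipping the outline; the r=9 cylinder at (10.5, 3) partially overlaps it — only the 176.20 mm² overlap (of its 247.98 mm²) is removed, clipping the outline; the 29×17 cube at (12, 14.5) partially overlaps it — only the 74.00 mm² overlap (of its 493.00 mm²) is removed, clipping the outline — area = 302.30 mm². Overall, the cross-section is a single solid region. Net area = 302.30 mm².

302.30 mm²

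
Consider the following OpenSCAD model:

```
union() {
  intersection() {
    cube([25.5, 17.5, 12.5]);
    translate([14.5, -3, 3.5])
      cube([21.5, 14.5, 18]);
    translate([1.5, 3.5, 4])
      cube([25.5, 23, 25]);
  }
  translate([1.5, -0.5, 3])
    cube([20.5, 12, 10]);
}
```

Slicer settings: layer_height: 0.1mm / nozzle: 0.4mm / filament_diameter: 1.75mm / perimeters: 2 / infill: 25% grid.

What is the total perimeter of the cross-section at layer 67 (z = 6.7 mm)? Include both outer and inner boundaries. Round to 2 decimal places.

72.00 mm

At z = 6.7 mm: the 25.5×17.5 cube contributes its full rectangle (perimeter 86.00 mm); the cube at (14.5, -3) (footprint 21.5×14.5) is included at this height (perimeter 72.00 mm); the 25.5×23 cube at (1.5, 3.5) contributes its full rectangle (perimeter 97.00 mm); After intersecting: the 21.5×14.5 cube at (14.5, -3) partially overlaps the 25.5×17.5 cube; clipping to the common part keeps 126.50 mm²; the 25.5×23 cube at (1.5, 3.5) partially overlaps the running intersection; clipping to the common part keeps 88.00 mm² — boundary = 38.00 mm; the cube at (1.5, -0.5) is present — its section is the full 20.5×12 rectangle (perimeter 65.00 mm); Taking the union: the regions partially overlap (shared area 60.00 mm²), so the edge portions inside another operand are dropped and the merged outline is re-measured after clipping — boundary = 72.00 mm. Overall, the cross-section is a single solid region. Total boundary length (outer) = 72.00 mm.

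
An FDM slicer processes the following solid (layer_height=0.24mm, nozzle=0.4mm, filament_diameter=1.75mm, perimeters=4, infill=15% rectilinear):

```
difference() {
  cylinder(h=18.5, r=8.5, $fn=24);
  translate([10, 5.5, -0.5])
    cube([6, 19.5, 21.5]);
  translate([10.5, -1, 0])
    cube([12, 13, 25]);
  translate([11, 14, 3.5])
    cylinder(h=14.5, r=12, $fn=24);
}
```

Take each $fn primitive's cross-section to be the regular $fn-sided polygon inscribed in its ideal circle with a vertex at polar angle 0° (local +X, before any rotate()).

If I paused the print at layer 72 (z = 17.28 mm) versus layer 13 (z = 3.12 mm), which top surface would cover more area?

layer 13 (z = 3.12 mm)

Layer 72 (z = 17.28): the cylinder: section is a regular 24-gon, circumradius r=8.5 (area = (24/2)·8.500²·sin(360°/24) = 224.40 mm²); the cube at (10, 5.5) is present — its section is the full 6×19.5 rectangle (area 117.00 mm²); the cube at (10.5, -1) (footprint 12×13) is included at this height (area 156.00 mm²); the r=12 cylinder at (11, 14) gives a regular 24-gon of circumradius 12 (constant along its height) (area = (24/2)·12.000²·sin(360°/24) = 447.24 mm²); Subtracting the remaining from the first: starting from the r=8.5 cylinder (224.40 mm²), the 6×19.5 cube at (10, 5.5) misses the remaining region (no effect); the 12×13 cube at (10.5, -1) misses the remaining region (no effect); the r=12 cylinder at (11, 14) partially overlaps it — only the 17.00 mm² overlap (of its 447.24 mm²) is removed, clipping the outline — area = 207.40 mm². So its area = 207.40 mm². Layer 13 (z = 3.12): the r=8.5 cylinder gives a regular 24-gon of circumradius 8.5 (constant along its height) (area = (24/2)·8.500²·sin(360°/24) = 224.40 mm²); the 6×19.5 cube at (10, 5.5) contributes its full rectangle (area 117.00 mm²); the cube at (10.5, -1) is present — its section is the full 12×13 rectangle (area 156.00 mm²); the cylinder at (11, 14) is not intersected at this z (z outside [3.5, 18]); Subtracting the remaining from the first: starting from the r=8.5 cylinder (224.40 mm²), the 6×19.5 cube at (10, 5.5) misses the remaining region (no effect); the 12×13 cube at (10.5, -1) misses the remaining region (no effect) — area = 224.40 mm². So its area = 224.40 mm². Layer 13 is larger (224.40 vs 207.40 mm²).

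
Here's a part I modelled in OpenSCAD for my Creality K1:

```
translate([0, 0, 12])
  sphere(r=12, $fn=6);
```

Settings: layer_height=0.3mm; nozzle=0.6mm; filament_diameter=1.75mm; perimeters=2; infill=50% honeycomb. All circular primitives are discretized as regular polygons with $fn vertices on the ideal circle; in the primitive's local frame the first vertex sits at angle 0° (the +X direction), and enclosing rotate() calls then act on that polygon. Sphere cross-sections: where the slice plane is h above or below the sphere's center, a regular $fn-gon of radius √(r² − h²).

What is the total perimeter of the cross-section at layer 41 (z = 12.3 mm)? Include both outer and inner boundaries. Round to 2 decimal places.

At z = 12.3 mm: the r=12 sphere contributes a regular 6-gon of circumradius √(12²−0.3²) = 11.996 (perimeter = 2·6·11.996·sin(180°/6) = 71.98 mm). Overall, the cross-section is a single solid region. Total boundary length (outer) = 71.98 mm.

71.98 mm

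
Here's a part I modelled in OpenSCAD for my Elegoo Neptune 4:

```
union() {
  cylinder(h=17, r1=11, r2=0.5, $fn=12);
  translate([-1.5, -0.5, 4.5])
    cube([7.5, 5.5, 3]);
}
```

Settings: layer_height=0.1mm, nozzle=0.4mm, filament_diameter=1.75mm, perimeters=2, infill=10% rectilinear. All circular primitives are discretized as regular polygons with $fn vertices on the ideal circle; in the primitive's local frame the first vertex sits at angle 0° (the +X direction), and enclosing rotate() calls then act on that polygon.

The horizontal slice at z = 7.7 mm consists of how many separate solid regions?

At z = 7.7 mm: the cone (r1=11→r2=0.5) has section circumradius 6.244 here — a regular 12-gon; the cube at (-1.5, -0.5) does not reach this height (z outside [4.5, 7.5]); Combining (union): only the cone is present, so the union is just that shape — 1 connected region. The result has 1 disconnected region.

1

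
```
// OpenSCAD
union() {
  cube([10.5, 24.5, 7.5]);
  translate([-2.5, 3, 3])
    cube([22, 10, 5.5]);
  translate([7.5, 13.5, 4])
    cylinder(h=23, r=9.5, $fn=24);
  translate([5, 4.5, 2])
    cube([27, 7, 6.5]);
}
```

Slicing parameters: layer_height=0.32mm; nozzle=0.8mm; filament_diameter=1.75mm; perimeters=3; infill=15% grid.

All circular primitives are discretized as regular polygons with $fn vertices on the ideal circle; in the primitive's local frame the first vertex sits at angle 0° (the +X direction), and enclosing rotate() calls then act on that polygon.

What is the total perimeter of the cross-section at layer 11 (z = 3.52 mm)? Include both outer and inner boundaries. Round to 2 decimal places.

118.00 mm

At z = 3.52 mm: the cube (footprint 10.5×24.5) is included at this height (perimeter 70.00 mm); the cube at (-2.5, 3) (footprint 22×10) is included at this height (perimeter 64.00 mm); the cylinder at (7.5, 13.5) does not reach this height (z outside [4, 27]); the 27×7 cube at (5, 4.5) contributes its full rectangle (perimeter 68.00 mm); Combining (union): the regions partially overlap (shared area 206.50 mm²), so the edge portions inside another operand are dropped and the merged outline is re-measured after clipping — boundary = 118.00 mm. Overall, the cross-section is a single solid region. Total boundary length (outer) = 118.00 mm.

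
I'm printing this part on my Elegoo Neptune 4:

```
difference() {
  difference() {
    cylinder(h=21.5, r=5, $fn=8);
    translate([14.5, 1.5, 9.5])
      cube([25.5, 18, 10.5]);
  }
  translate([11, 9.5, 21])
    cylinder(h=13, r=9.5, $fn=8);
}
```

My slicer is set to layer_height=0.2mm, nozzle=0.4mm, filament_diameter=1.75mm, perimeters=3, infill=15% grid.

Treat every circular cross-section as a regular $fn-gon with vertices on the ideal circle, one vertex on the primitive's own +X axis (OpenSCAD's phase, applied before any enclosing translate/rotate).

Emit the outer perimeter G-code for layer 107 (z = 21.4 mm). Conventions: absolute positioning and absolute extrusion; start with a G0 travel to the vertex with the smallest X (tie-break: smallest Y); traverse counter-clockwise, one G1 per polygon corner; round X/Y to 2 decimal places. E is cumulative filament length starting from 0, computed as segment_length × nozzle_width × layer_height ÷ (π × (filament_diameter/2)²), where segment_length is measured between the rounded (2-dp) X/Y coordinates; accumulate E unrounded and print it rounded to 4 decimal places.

G0 X-5.00 Y0.00 Z21.40
G1 X-3.54 Y-3.54 E0.1274
G1 X0.00 Y-5.00 E0.2547
G1 X3.54 Y-3.54 E0.3821
G1 X5.00 Y0.00 E0.5094
G1 X3.54 Y3.54 E0.6368
G1 X0.00 Y5.00 E0.7642
G1 X-3.54 Y3.54 E0.8915
G1 X-5.00 Y0.00 E1.0189

At z = 21.4 mm: the r=5 cylinder contributes a regular 8-gon of circumradius 5; the cube at (14.5, 1.5) is not intersected at this z (z outside [9.5, 20]); After the difference (first − rest): none of the subtracted shapes is present at this height, so the r=5 cylinder is unchanged — 1 connected region; the r=9.5 cylinder at (11, 9.5) gives a regular 8-gon of circumradius 9.5 (constant along its height); After the difference (first − rest): starting from that combined region, the r=9.5 cylinder at (11, 9.5) misses the remaining region (no effect) — 1 connected region. The outline is a single polygon with 8 vertices. Extrusion per mm of travel: 0.4 × 0.2 / (π × 0.875²) = 0.033260. Accumulating E over each segment gives final E = 1.0189.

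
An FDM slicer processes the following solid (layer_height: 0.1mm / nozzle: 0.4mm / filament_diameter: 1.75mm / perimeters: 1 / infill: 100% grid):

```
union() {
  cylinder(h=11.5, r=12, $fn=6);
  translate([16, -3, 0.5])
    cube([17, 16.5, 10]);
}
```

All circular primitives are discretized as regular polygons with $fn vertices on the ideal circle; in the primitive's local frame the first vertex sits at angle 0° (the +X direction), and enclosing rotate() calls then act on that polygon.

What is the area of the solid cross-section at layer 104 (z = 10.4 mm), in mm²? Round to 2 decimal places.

At z = 10.4 mm: the r=12 cylinder gives a regular 6-gon of circumradius 12 (constant along its height) (area = (6/2)·12.000²·sin(360°/6) = 374.12 mm²); the 17×16.5 cube at (16, -3) contributes its full rectangle (area 280.50 mm²); Merging all regions: the 2 present regions are separate (no shared area or edge), so areas and boundary lengths simply add and each stays a separate island — area = 654.62 mm². Overall, the cross-section has 2 separate islands. Net area = 654.62 mm².

654.62 mm²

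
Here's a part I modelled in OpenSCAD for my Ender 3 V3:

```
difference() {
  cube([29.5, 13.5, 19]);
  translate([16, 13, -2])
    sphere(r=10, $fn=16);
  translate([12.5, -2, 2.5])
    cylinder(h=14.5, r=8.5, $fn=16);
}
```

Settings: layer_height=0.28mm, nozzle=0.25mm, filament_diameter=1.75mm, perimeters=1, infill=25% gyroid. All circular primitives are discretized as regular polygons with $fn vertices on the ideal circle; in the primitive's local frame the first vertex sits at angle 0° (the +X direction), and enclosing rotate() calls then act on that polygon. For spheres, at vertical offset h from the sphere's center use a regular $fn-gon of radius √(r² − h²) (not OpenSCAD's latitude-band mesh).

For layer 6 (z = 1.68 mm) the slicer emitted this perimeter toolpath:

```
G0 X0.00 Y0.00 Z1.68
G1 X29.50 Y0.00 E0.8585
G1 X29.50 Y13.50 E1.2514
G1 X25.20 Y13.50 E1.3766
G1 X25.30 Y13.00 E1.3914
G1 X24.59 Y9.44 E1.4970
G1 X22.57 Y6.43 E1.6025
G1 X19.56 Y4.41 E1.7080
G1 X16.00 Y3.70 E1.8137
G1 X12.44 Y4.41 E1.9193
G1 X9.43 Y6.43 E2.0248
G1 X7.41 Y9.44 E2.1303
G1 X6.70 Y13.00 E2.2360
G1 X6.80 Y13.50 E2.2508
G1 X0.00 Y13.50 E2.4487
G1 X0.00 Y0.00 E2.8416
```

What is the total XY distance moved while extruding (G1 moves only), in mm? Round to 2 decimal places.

97.64 mm

Sum the Euclidean lengths of each G1 segment: total = 97.64 mm.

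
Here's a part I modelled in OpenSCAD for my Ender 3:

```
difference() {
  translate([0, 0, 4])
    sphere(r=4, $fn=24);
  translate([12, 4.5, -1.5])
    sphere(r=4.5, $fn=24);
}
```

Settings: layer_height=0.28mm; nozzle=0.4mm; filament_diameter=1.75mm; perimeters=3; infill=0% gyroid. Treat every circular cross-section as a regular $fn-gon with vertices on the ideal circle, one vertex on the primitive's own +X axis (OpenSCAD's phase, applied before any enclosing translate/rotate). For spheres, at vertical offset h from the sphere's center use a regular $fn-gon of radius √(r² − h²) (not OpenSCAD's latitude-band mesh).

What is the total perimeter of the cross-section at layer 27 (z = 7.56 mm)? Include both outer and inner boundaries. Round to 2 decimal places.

At z = 7.56 mm: the sphere: section is a regular 24-gon, circumradius = √(r²−h²) = √(4²−3.56²) = 1.824 (perimeter = 2·24·1.824·sin(180°/24) = 11.43 mm); the sphere at (12, 4.5) is absent (|z−center|=9.060 > r=4.5); Taking the first minus the rest: none of the subtracted shapes is present at this height, so the r=4 sphere is unchanged — boundary = 11.43 mm. Overall, the cross-section is a single solid region. Total boundary length (outer) = 11.43 mm.

11.43 mm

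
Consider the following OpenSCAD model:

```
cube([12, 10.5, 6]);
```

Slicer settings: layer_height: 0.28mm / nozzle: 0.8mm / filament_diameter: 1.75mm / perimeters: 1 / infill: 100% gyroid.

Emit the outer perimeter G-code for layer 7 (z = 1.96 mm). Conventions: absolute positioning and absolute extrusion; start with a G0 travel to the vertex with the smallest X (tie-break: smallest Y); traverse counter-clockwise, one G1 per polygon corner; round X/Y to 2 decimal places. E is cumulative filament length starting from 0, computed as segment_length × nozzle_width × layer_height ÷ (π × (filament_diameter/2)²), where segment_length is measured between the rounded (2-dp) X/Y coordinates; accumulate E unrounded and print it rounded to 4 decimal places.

G0 X0.00 Y0.00 Z1.96
G1 X12.00 Y0.00 E1.1175
G1 X12.00 Y10.50 E2.0954
G1 X0.00 Y10.50 E3.2129
G1 X0.00 Y0.00 E4.1908

At z = 1.96 mm: the cube is present — its section is the full 12×10.5 rectangle. The outline is a single polygon with 4 vertices. Extrusion per mm of travel: 0.8 × 0.28 / (π × 0.875²) = 0.093128. Accumulating E over each segment gives final E = 4.1908.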